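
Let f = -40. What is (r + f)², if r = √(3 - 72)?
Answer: (40 - I*√69)² ≈ 1531.0 - 664.53*I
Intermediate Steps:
r = I*√69 (r = √(-69) = I*√69 ≈ 8.3066*I)
(r + f)² = (I*√69 - 40)² = (-40 + I*√69)²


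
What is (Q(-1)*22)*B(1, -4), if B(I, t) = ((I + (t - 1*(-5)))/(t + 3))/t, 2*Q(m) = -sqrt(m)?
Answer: -11*I/2 ≈ -5.5*I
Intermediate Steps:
Q(m) = -sqrt(m)/2 (Q(m) = (-sqrt(m))/2 = -sqrt(m)/2)
B(I, t) = (5 + I + t)/(t*(3 + t)) (B(I, t) = ((I + (t + 5))/(3 + t))/t = ((I + (5 + t))/(3 + t))/t = ((5 + I + t)/(3 + t))/t = (5 + I + t)/(t*(3 + t)))
(Q(-1)*22)*B(1, -4) = (-I/2*22)*((5 + 1 - 4)/((-4)*(3 - 4))) = (-I/2*22)*(-1/4*2/(-1)) = (-11*I)*(-1/4*(-1)*2) = -11*I*(1/2) = -11*I/2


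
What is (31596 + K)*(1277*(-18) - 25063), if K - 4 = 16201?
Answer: -2296790249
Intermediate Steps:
K = 16205 (K = 4 + 16201 = 16205)
(31596 + K)*(1277*(-18) - 25063) = (31596 + 16205)*(1277*(-18) - 25063) = 47801*(-22986 - 25063) = 47801*(-48049) = -2296790249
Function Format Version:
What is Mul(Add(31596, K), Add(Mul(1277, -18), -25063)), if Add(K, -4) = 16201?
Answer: -2296790249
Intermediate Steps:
K = 16205 (K = Add(4, 16201) = 16205)
Mul(Add(31596, K), Add(Mul(1277, -18), -25063)) = Mul(Add(31596, 16205), Add(Mul(1277, -18), -25063)) = Mul(47801, Add(-22986, -25063)) = Mul(47801, -48049) = -2296790249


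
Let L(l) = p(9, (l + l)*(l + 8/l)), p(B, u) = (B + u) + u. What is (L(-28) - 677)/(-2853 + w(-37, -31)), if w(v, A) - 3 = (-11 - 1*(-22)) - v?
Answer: -1250/1401 ≈ -0.89222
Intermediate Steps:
p(B, u) = B + 2*u
w(v, A) = 14 - v (w(v, A) = 3 + ((-11 - 1*(-22)) - v) = 3 + ((-11 + 22) - v) = 3 + (11 - v) = 14 - v)
L(l) = 9 + 4*l*(l + 8/l) (L(l) = 9 + 2*((l + l)*(l + 8/l)) = 9 + 2*((2*l)*(l + 8/l)) = 9 + 2*(2*l*(l + 8/l)) = 9 + 4*l*(l + 8/l))
(L(-28) - 677)/(-2853 + w(-37, -31)) = ((41 + 4*(-28)²) - 677)/(-2853 + (14 - 1*(-37))) = ((41 + 4*784) - 677)/(-2853 + (14 + 37)) = ((41 + 3136) - 677)/(-2853 + 51) = (3177 - 677)/(-2802) = 2500*(-1/2802) = -1250/1401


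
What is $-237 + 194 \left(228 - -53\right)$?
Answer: $54277$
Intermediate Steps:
$-237 + 194 \left(228 - -53\right) = -237 + 194 \left(228 + 53\right) = -237 + 194 \cdot 281 = -237 + 54514 = 54277$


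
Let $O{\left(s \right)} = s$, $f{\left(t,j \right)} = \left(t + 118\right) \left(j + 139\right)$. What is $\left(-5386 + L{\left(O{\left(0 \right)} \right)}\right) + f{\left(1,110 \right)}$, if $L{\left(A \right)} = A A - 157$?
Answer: $24088$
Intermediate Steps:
$f{\left(t,j \right)} = \left(118 + t\right) \left(139 + j\right)$
$L{\left(A \right)} = -157 + A^{2}$ ($L{\left(A \right)} = A^{2} - 157 = -157 + A^{2}$)
$\left(-5386 + L{\left(O{\left(0 \right)} \right)}\right) + f{\left(1,110 \right)} = \left(-5386 - \left(157 - 0^{2}\right)\right) + \left(16402 + 118 \cdot 110 + 139 \cdot 1 + 110 \cdot 1\right) = \left(-5386 + \left(-157 + 0\right)\right) + \left(16402 + 12980 + 139 + 110\right) = \left(-5386 - 157\right) + 29631 = -5543 + 29631 = 24088$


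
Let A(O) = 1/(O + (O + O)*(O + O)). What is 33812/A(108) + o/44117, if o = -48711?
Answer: 69757110714345/44117 ≈ 1.5812e+9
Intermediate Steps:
A(O) = 1/(O + 4*O²) (A(O) = 1/(O + (2*O)*(2*O)) = 1/(O + 4*O²))
33812/A(108) + o/44117 = 33812/((1/(108*(1 + 4*108)))) - 48711/44117 = 33812/((1/(108*(1 + 432)))) - 48711*1/44117 = 33812/(((1/108)/433)) - 48711/44117 = 33812/(((1/108)*(1/433))) - 48711/44117 = 33812/(1/46764) - 48711/44117 = 33812*46764 - 48711/44117 = 1581184368 - 48711/44117 = 69757110714345/44117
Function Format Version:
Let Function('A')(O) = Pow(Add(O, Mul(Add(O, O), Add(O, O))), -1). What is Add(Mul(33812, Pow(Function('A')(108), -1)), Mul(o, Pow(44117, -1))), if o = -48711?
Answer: Rational(69757110714345, 44117) ≈ 1.5812e+9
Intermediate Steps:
Function('A')(O) = Pow(Add(O, Mul(4, Pow(O, 2))), -1) (Function('A')(O) = Pow(Add(O, Mul(Mul(2, O), Mul(2, O))), -1) = Pow(Add(O, Mul(4, Pow(O, 2))), -1))
Add(Mul(33812, Pow(Function('A')(108), -1)), Mul(o, Pow(44117, -1))) = Add(Mul(33812, Pow(Mul(Pow(108, -1), Pow(Add(1, Mul(4, 108)), -1)), -1)), Mul(-48711, Pow(44117, -1))) = Add(Mul(33812, Pow(Mul(Rational(1, 108), Pow(Add(1, 432), -1)), -1)), Mul(-48711, Rational(1, 44117))) = Add(Mul(33812, Pow(Mul(Rational(1, 108), Pow(433, -1)), -1)), Rational(-48711, 44117)) = Add(Mul(33812, Pow(Mul(Rational(1, 108), Rational(1, 433)), -1)), Rational(-48711, 44117)) = Add(Mul(33812, Pow(Rational(1, 46764), -1)), Rational(-48711, 44117)) = Add(Mul(33812, 46764), Rational(-48711, 44117)) = Add(1581184368, Rational(-48711, 44117)) = Rational(69757110714345, 44117)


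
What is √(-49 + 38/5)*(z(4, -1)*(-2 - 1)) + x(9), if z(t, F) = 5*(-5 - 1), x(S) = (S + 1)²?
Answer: 100 + 54*I*√115 ≈ 100.0 + 579.09*I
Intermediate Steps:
x(S) = (1 + S)²
z(t, F) = -30 (z(t, F) = 5*(-6) = -30)
√(-49 + 38/5)*(z(4, -1)*(-2 - 1)) + x(9) = √(-49 + 38/5)*(-30*(-2 - 1)) + (1 + 9)² = √(-49 + 38*(⅕))*(-30*(-3)) + 10² = √(-49 + 38/5)*90 + 100 = √(-207/5)*90 + 100 = (3*I*√115/5)*90 + 100 = 54*I*√115 + 100 = 100 + 54*I*√115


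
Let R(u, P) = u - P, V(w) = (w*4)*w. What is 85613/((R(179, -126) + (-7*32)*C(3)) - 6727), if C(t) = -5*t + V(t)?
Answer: -85613/11126 ≈ -7.6949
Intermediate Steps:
V(w) = 4*w² (V(w) = (4*w)*w = 4*w²)
C(t) = -5*t + 4*t²
85613/((R(179, -126) + (-7*32)*C(3)) - 6727) = 85613/(((179 - 1*(-126)) + (-7*32)*(3*(-5 + 4*3))) - 6727) = 85613/(((179 + 126) - 672*(-5 + 12)) - 6727) = 85613/((305 - 672*7) - 6727) = 85613/((305 - 224*21) - 6727) = 85613/((305 - 4704) - 6727) = 85613/(-4399 - 6727) = 85613/(-11126) = 85613*(-1/11126) = -85613/11126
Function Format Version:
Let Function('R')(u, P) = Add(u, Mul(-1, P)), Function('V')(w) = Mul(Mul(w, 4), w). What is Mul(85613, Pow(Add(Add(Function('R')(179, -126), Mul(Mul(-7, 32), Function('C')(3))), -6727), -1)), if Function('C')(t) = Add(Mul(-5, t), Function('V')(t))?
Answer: Rational(-85613, 11126) ≈ -7.6949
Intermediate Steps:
Function('V')(w) = Mul(4, Pow(w, 2)) (Function('V')(w) = Mul(Mul(4, w), w) = Mul(4, Pow(w, 2)))
Function('C')(t) = Add(Mul(-5, t), Mul(4, Pow(t, 2)))
Mul(85613, Pow(Add(Add(Function('R')(179, -126), Mul(Mul(-7, 32), Function('C')(3))), -6727), -1)) = Mul(85613, Pow(Add(Add(Add(179, Mul(-1, -126)), Mul(Mul(-7, 32), Mul(3, Add(-5, Mul(4, 3))))), -6727), -1)) = Mul(85613, Pow(Add(Add(Add(179, 126), Mul(-224, Mul(3, Add(-5, 12)))), -6727), -1)) = Mul(85613, Pow(Add(Add(305, Mul(-224, Mul(3, 7))), -6727), -1)) = Mul(85613, Pow(Add(Add(305, Mul(-224, 21)), -6727), -1)) = Mul(85613, Pow(Add(Add(305, -4704), -6727), -1)) = Mul(85613, Pow(Add(-4399, -6727), -1)) = Mul(85613, Pow(-11126, -1)) = Mul(85613, Rational(-1, 11126)) = Rational(-85613, 11126)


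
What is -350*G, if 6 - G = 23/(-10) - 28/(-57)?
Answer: -155785/57 ≈ -2733.1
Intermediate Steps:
G = 4451/570 (G = 6 - (23/(-10) - 28/(-57)) = 6 - (23*(-1/10) - 28*(-1/57)) = 6 - (-23/10 + 28/57) = 6 - 1*(-1031/570) = 6 + 1031/570 = 4451/570 ≈ 7.8088)
-350*G = -350*4451/570 = -155785/57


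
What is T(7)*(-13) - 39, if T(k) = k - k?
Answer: -39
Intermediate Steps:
T(k) = 0
T(7)*(-13) - 39 = 0*(-13) - 39 = 0 - 39 = -39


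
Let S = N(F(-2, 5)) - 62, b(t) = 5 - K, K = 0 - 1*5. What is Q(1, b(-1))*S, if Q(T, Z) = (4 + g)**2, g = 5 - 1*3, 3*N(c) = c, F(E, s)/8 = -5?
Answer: -2712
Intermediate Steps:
F(E, s) = -40 (F(E, s) = 8*(-5) = -40)
K = -5 (K = 0 - 5 = -5)
N(c) = c/3
g = 2 (g = 5 - 3 = 2)
b(t) = 10 (b(t) = 5 - 1*(-5) = 5 + 5 = 10)
S = -226/3 (S = (1/3)*(-40) - 62 = -40/3 - 62 = -226/3 ≈ -75.333)
Q(T, Z) = 36 (Q(T, Z) = (4 + 2)**2 = 6**2 = 36)
Q(1, b(-1))*S = 36*(-226/3) = -2712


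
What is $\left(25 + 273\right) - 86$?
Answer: $212$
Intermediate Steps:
$\left(25 + 273\right) - 86 = 298 - 86 = 212$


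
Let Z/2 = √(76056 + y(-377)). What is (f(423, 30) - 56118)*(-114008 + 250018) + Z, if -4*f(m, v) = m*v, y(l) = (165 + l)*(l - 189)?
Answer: -8064100905 + 8*√12253 ≈ -8.0641e+9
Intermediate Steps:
y(l) = (-189 + l)*(165 + l) (y(l) = (165 + l)*(-189 + l) = (-189 + l)*(165 + l))
f(m, v) = -m*v/4
Z = 8*√12253 (Z = 2*√(76056 + (-31185 + (-377)² - 24*(-377))) = 2*√(76056 + (-31185 + 142129 + 9048)) = 2*√(76056 + 119992) = 2*√196048 = 2*(4*√12253) = 8*√12253 ≈ 885.55)
(f(423, 30) - 56118)*(-114008 + 250018) + Z = (-¼*423*30 - 56118)*(-114008 + 250018) + 8*√12253 = (-6345/2 - 56118)*136010 + 8*√12253 = -118581/2*136010 + 8*√12253 = -8064100905 + 8*√12253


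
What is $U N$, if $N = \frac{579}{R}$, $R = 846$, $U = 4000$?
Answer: $\frac{386000}{141} \approx 2737.6$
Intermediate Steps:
$N = \frac{193}{282}$ ($N = \frac{579}{846} = 579 \cdot \frac{1}{846} = \frac{193}{282} \approx 0.6844$)
$U N = 4000 \cdot \frac{193}{282} = \frac{386000}{141}$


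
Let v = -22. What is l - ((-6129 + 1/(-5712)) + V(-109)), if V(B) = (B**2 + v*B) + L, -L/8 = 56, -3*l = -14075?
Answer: -17195023/5712 ≈ -3010.3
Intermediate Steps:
l = 14075/3 (l = -1/3*(-14075) = 14075/3 ≈ 4691.7)
L = -448 (L = -8*56 = -448)
V(B) = -448 + B**2 - 22*B (V(B) = (B**2 - 22*B) - 448 = -448 + B**2 - 22*B)
l - ((-6129 + 1/(-5712)) + V(-109)) = 14075/3 - ((-6129 + 1/(-5712)) + (-448 + (-109)**2 - 22*(-109))) = 14075/3 - ((-6129 - 1/5712) + (-448 + 11881 + 2398)) = 14075/3 - (-35008849/5712 + 13831) = 14075/3 - 1*43993823/5712 = 14075/3 - 43993823/5712 = -17195023/5712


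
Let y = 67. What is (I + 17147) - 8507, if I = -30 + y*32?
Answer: 10754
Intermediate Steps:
I = 2114 (I = -30 + 67*32 = -30 + 2144 = 2114)
(I + 17147) - 8507 = (2114 + 17147) - 8507 = 19261 - 8507 = 10754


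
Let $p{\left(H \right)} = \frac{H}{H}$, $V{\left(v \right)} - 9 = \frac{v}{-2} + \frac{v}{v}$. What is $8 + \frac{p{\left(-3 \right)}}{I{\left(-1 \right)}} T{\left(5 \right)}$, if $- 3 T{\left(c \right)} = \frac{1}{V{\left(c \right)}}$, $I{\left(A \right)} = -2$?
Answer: $\frac{361}{45} \approx 8.0222$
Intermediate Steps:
$V{\left(v \right)} = 10 - \frac{v}{2}$ ($V{\left(v \right)} = 9 + \left(\frac{v}{-2} + \frac{v}{v}\right) = 9 + \left(v \left(- \frac{1}{2}\right) + 1\right) = 9 - \left(-1 + \frac{v}{2}\right) = 10 - \frac{v}{2}$)
$T{\left(c \right)} = - \frac{1}{3 \left(10 - \frac{c}{2}\right)}$
$p{\left(H \right)} = 1$
$8 + \frac{p{\left(-3 \right)}}{I{\left(-1 \right)}} T{\left(5 \right)} = 8 + 1 \frac{1}{-2} \frac{2}{3 \left(-20 + 5\right)} = 8 + 1 \left(- \frac{1}{2}\right) \frac{2}{3 \left(-15\right)} = 8 - \frac{\frac{2}{3} \left(- \frac{1}{15}\right)}{2} = 8 - - \frac{1}{45} = 8 + \frac{1}{45} = \frac{361}{45}$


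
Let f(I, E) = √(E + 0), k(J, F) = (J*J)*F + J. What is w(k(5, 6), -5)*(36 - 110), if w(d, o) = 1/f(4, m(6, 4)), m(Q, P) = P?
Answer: -37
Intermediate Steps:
k(J, F) = J + F*J² (k(J, F) = J²*F + J = F*J² + J = J + F*J²)
f(I, E) = √E
w(d, o) = ½ (w(d, o) = 1/(√4) = 1/2 = ½)
w(k(5, 6), -5)*(36 - 110) = (36 - 110)/2 = (½)*(-74) = -37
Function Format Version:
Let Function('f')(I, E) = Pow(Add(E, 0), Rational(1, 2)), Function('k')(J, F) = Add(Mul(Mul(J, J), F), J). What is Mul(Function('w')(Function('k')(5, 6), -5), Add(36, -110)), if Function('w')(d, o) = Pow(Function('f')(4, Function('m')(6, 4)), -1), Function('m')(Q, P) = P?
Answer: -37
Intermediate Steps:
Function('k')(J, F) = Add(J, Mul(F, Pow(J, 2))) (Function('k')(J, F) = Add(Mul(Pow(J, 2), F), J) = Add(Mul(F, Pow(J, 2)), J) = Add(J, Mul(F, Pow(J, 2))))
Function('f')(I, E) = Pow(E, Rational(1, 2))
Function('w')(d, o) = Rational(1, 2) (Function('w')(d, o) = Pow(Pow(4, Rational(1, 2)), -1) = Pow(2, -1) = Rational(1, 2))
Mul(Function('w')(Function('k')(5, 6), -5), Add(36, -110)) = Mul(Rational(1, 2), Add(36, -110)) = Mul(Rational(1, 2), -74) = -37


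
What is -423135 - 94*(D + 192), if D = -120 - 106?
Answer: -419939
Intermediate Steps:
D = -226
-423135 - 94*(D + 192) = -423135 - 94*(-226 + 192) = -423135 - 94*(-34) = -423135 - 1*(-3196) = -423135 + 3196 = -419939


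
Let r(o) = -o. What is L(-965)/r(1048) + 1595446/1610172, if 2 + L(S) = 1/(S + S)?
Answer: 808307442883/814199573520 ≈ 0.99276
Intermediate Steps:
L(S) = -2 + 1/(2*S) (L(S) = -2 + 1/(S + S) = -2 + 1/(2*S))
L(-965)/r(1048) + 1595446/1610172 = (-2 + (½)/(-965))/((-1*1048)) + 1595446/1610172 = (-2 + (½)*(-1/965))/(-1048) + 1595446*(1/1610172) = (-2 - 1/1930)*(-1/1048) + 797723/805086 = -3861/1930*(-1/1048) + 797723/805086 = 3861/2022640 + 797723/805086 = 808307442883/814199573520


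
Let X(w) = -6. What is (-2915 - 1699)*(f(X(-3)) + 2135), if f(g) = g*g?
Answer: -10016994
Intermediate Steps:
f(g) = g²
(-2915 - 1699)*(f(X(-3)) + 2135) = (-2915 - 1699)*((-6)² + 2135) = -4614*(36 + 2135) = -4614*2171 = -10016994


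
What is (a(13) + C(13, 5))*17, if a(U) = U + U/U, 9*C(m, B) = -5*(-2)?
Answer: 2312/9 ≈ 256.89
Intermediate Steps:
C(m, B) = 10/9 (C(m, B) = (-5*(-2))/9 = (⅑)*10 = 10/9)
a(U) = 1 + U (a(U) = U + 1 = 1 + U)
(a(13) + C(13, 5))*17 = ((1 + 13) + 10/9)*17 = (14 + 10/9)*17 = (136/9)*17 = 2312/9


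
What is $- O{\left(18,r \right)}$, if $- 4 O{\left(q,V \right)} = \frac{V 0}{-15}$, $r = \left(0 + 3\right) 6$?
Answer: $0$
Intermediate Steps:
$r = 18$ ($r = 3 \cdot 6 = 18$)
$O{\left(q,V \right)} = 0$ ($O{\left(q,V \right)} = - \frac{V 0 \frac{1}{-15}}{4} = - \frac{0 \left(- \frac{1}{15}\right)}{4} = \left(- \frac{1}{4}\right) 0 = 0$)
$- O{\left(18,r \right)} = \left(-1\right) 0 = 0$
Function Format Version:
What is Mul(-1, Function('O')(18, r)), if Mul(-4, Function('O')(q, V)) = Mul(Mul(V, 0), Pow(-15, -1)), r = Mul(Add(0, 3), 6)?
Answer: 0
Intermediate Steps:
r = 18 (r = Mul(3, 6) = 18)
Function('O')(q, V) = 0 (Function('O')(q, V) = Mul(Rational(-1, 4), Mul(Mul(V, 0), Pow(-15, -1))) = Mul(Rational(-1, 4), Mul(0, Rational(-1, 15))) = Mul(Rational(-1, 4), 0) = 0)
Mul(-1, Function('O')(18, r)) = Mul(-1, 0) = 0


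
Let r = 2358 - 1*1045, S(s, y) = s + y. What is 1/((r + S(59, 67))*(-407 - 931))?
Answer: -1/1925382 ≈ -5.1938e-7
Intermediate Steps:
r = 1313 (r = 2358 - 1045 = 1313)
1/((r + S(59, 67))*(-407 - 931)) = 1/((1313 + (59 + 67))*(-407 - 931)) = 1/((1313 + 126)*(-1338)) = 1/(1439*(-1338)) = 1/(-1925382) = -1/1925382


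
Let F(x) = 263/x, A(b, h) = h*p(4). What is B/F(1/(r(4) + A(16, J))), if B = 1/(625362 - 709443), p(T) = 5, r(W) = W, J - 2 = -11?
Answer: 1/906645423 ≈ 1.1030e-9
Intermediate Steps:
J = -9 (J = 2 - 11 = -9)
A(b, h) = 5*h (A(b, h) = h*5 = 5*h)
B = -1/84081 (B = 1/(-84081) = -1/84081 ≈ -1.1893e-5)
B/F(1/(r(4) + A(16, J))) = -1/(263*(4 + 5*(-9)))/84081 = -1/(263*(4 - 45))/84081 = -1/(84081*(263/(1/(-41)))) = -1/(84081*(263/(-1/41))) = -1/(84081*(263*(-41))) = -1/84081/(-10783) = -1/84081*(-1/10783) = 1/906645423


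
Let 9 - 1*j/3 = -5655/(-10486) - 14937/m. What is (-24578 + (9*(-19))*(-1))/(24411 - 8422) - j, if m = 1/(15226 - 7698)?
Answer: -56558181423330107/167660654 ≈ -3.3734e+8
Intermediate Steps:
m = 1/7528 ≈ 0.00013284
j = 3537318229245/10486 (j = 27 - 3*(-5655/(-10486) - 14937/1/7528) = 27 - 3*(-5655*(-1/10486) - 14937*7528) = 27 - 3*(5655/10486 - 112445736) = 27 - 3*(-1179105982041/10486) = 27 + 3537317946123/10486 = 3537318229245/10486 ≈ 3.3734e+8)
(-24578 + (9*(-19))*(-1))/(24411 - 8422) - j = (-24578 + (9*(-19))*(-1))/(24411 - 8422) - 1*3537318229245/10486 = (-24578 - 171*(-1))/15989 - 3537318229245/10486 = (-24578 + 171)*(1/15989) - 3537318229245/10486 = -24407*1/15989 - 3537318229245/10486 = -24407/15989 - 3537318229245/10486 = -56558181423330107/167660654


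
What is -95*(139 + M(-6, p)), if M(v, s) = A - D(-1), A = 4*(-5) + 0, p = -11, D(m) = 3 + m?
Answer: -11115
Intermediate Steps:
A = -20 (A = -20 + 0 = -20)
M(v, s) = -22 (M(v, s) = -20 - (3 - 1) = -20 - 1*2 = -20 - 2 = -22)
-95*(139 + M(-6, p)) = -95*(139 - 22) = -95*117 = -11115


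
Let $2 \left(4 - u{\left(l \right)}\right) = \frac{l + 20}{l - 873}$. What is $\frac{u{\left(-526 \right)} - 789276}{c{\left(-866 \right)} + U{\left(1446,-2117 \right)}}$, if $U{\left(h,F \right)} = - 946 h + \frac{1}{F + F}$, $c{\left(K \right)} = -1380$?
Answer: $\frac{4675148000754}{8110841371735} \approx 0.57641$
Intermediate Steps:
$U{\left(h,F \right)} = \frac{1}{2 F} - 946 h$ ($U{\left(h,F \right)} = - 946 h + \frac{1}{2 F} = \frac{1}{2 F} - 946 h$)
$u{\left(l \right)} = 4 - \frac{20 + l}{2 \left(-873 + l\right)}$ ($u{\left(l \right)} = 4 - \frac{\left(l + 20\right) \frac{1}{l - 873}}{2} = 4 - \frac{\left(20 + l\right) \frac{1}{-873 + l}}{2} = 4 - \frac{\frac{1}{-873 + l} \left(20 + l\right)}{2} = 4 - \frac{20 + l}{2 \left(-873 + l\right)}$)
$\frac{u{\left(-526 \right)} - 789276}{c{\left(-866 \right)} + U{\left(1446,-2117 \right)}} = \frac{\frac{-7004 + 7 \left(-526\right)}{2 \left(-873 - 526\right)} - 789276}{-1380 + \left(\frac{1}{2 \left(-2117\right)} - 1367916\right)} = \frac{\frac{-7004 - 3682}{2 \left(-1399\right)} - 789276}{-1380 + \left(\frac{1}{2} \left(- \frac{1}{2117}\right) - 1367916\right)} = \frac{\frac{1}{2} \left(- \frac{1}{1399}\right) \left(-10686\right) - 789276}{-1380 - \frac{5791756345}{4234}} = \frac{\frac{5343}{1399} - 789276}{-1380 - \frac{5791756345}{4234}} = - \frac{1104191781}{1399 \left(- \frac{5797599265}{4234}\right)} = \left(- \frac{1104191781}{1399}\right) \left(- \frac{4234}{5797599265}\right) = \frac{4675148000754}{8110841371735}$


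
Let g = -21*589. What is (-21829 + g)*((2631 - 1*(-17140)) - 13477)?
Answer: -215242212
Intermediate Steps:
g = -12369
(-21829 + g)*((2631 - 1*(-17140)) - 13477) = (-21829 - 12369)*((2631 - 1*(-17140)) - 13477) = -34198*((2631 + 17140) - 13477) = -34198*(19771 - 13477) = -34198*6294 = -215242212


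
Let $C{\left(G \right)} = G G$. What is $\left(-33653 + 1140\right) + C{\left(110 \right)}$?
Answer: $-20413$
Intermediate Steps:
$C{\left(G \right)} = G^{2}$
$\left(-33653 + 1140\right) + C{\left(110 \right)} = \left(-33653 + 1140\right) + 110^{2} = -32513 + 12100 = -20413$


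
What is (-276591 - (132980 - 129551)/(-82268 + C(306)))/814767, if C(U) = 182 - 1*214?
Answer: -7587811957/22351774700 ≈ -0.33947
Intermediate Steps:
C(U) = -32 (C(U) = 182 - 214 = -32)
(-276591 - (132980 - 129551)/(-82268 + C(306)))/814767 = (-276591 - (132980 - 129551)/(-82268 - 32))/814767 = (-276591 - 3429/(-82300))*(1/814767) = (-276591 - 3429*(-1)/82300)*(1/814767) = (-276591 - 1*(-3429/82300))*(1/814767) = (-276591 + 3429/82300)*(1/814767) = -22763435871/82300*1/814767 = -7587811957/22351774700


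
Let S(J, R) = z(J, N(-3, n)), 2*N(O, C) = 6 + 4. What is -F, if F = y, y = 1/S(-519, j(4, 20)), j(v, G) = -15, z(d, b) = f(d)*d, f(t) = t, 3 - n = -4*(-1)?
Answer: -1/269361 ≈ -3.7125e-6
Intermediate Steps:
n = -1 (n = 3 - (-4)*(-1) = 3 - 1*4 = 3 - 4 = -1)
N(O, C) = 5 (N(O, C) = (6 + 4)/2 = (1/2)*10 = 5)
z(d, b) = d**2 (z(d, b) = d*d = d**2)
S(J, R) = J**2
y = 1/269361 (y = 1/((-519)**2) = 1/269361 ≈ 3.7125e-6)
F = 1/269361 ≈ 3.7125e-6
-F = -1*1/269361 = -1/269361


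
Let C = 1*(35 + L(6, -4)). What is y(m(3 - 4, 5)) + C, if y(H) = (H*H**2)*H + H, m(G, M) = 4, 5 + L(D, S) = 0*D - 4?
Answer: 286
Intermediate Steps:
L(D, S) = -9 (L(D, S) = -5 + (0*D - 4) = -5 + (0 - 4) = -5 - 4 = -9)
C = 26 (C = 1*(35 - 9) = 1*26 = 26)
y(H) = H + H**4 (y(H) = H**3*H + H = H**4 + H = H + H**4)
y(m(3 - 4, 5)) + C = (4 + 4**4) + 26 = (4 + 256) + 26 = 260 + 26 = 286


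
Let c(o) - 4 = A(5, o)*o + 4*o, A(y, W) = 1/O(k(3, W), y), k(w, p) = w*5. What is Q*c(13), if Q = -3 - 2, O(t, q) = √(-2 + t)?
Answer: -280 - 5*√13 ≈ -298.03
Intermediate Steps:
k(w, p) = 5*w
A(y, W) = √13/13 (A(y, W) = 1/(√(-2 + 5*3)) = 1/(√(-2 + 15)) = 1/(√13) = √13/13)
c(o) = 4 + 4*o + o*√13/13 (c(o) = 4 + ((√13/13)*o + 4*o) = 4 + (o*√13/13 + 4*o) = 4 + (4*o + o*√13/13) = 4 + 4*o + o*√13/13)
Q = -5
Q*c(13) = -5*(4 + 4*13 + (1/13)*13*√13) = -5*(4 + 52 + √13) = -5*(56 + √13) = -280 - 5*√13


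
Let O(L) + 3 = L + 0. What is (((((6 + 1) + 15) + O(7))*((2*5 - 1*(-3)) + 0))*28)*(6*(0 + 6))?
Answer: 340704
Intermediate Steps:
O(L) = -3 + L (O(L) = -3 + (L + 0) = -3 + L)
(((((6 + 1) + 15) + O(7))*((2*5 - 1*(-3)) + 0))*28)*(6*(0 + 6)) = (((((6 + 1) + 15) + (-3 + 7))*((2*5 - 1*(-3)) + 0))*28)*(6*(0 + 6)) = ((((7 + 15) + 4)*((10 + 3) + 0))*28)*(6*6) = (((22 + 4)*(13 + 0))*28)*36 = ((26*13)*28)*36 = (338*28)*36 = 9464*36 = 340704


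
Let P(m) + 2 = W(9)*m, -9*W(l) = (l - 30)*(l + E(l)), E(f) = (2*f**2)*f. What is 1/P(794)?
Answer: 1/2717860 ≈ 3.6794e-7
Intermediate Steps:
E(f) = 2*f**3
W(l) = -(-30 + l)*(l + 2*l**3)/9 (W(l) = -(l - 30)*(l + 2*l**3)/9 = -(-30 + l)*(l + 2*l**3)/9)
P(m) = -2 + 3423*m (P(m) = -2 + ((1/9)*9*(30 - 1*9 - 2*9**3 + 60*9**2))*m = -2 + ((1/9)*9*(30 - 9 - 2*729 + 60*81))*m = -2 + ((1/9)*9*(30 - 9 - 1458 + 4860))*m = -2 + ((1/9)*9*3423)*m = -2 + 3423*m)
1/P(794) = 1/(-2 + 3423*794) = 1/(-2 + 2717862) = 1/2717860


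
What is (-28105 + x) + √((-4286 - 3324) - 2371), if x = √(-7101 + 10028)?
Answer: -28105 + √2927 + 3*I*√1109 ≈ -28051.0 + 99.905*I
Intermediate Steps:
x = √2927 ≈ 54.102
(-28105 + x) + √((-4286 - 3324) - 2371) = (-28105 + √2927) + √((-4286 - 3324) - 2371) = (-28105 + √2927) + √(-7610 - 2371) = (-28105 + √2927) + √(-9981) = (-28105 + √2927) + 3*I*√1109 = -28105 + √2927 + 3*I*√1109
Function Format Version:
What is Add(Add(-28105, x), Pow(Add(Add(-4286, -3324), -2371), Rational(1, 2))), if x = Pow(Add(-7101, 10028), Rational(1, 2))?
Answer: Add(-28105, Pow(2927, Rational(1, 2)), Mul(3, I, Pow(1109, Rational(1, 2)))) ≈ Add(-28051., Mul(99.905, I))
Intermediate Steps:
x = Pow(2927, Rational(1, 2)) ≈ 54.102
Add(Add(-28105, x), Pow(Add(Add(-4286, -3324), -2371), Rational(1, 2))) = Add(Add(-28105, Pow(2927, Rational(1, 2))), Pow(Add(Add(-4286, -3324), -2371), Rational(1, 2))) = Add(Add(-28105, Pow(2927, Rational(1, 2))), Pow(Add(-7610, -2371), Rational(1, 2))) = Add(Add(-28105, Pow(2927, Rational(1, 2))), Pow(-9981, Rational(1, 2))) = Add(Add(-28105, Pow(2927, Rational(1, 2))), Mul(3, I, Pow(1109, Rational(1, 2)))) = Add(-28105, Pow(2927, Rational(1, 2)), Mul(3, I, Pow(1109, Rational(1, 2))))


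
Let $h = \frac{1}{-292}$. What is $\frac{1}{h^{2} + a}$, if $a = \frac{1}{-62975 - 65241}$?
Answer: $\frac{1366526128}{5369} \approx 2.5452 \cdot 10^{5}$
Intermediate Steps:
$a = - \frac{1}{128216}$ ($a = \frac{1}{-62975 - 65241} = \frac{1}{-128216} = - \frac{1}{128216} \approx -7.7993 \cdot 10^{-6}$)
$h = - \frac{1}{292} \approx -0.0034247$
$\frac{1}{h^{2} + a} = \frac{1}{\left(- \frac{1}{292}\right)^{2} - \frac{1}{128216}} = \frac{1}{\frac{1}{85264} - \frac{1}{128216}} = \frac{1}{\frac{5369}{1366526128}} = \frac{1366526128}{5369}$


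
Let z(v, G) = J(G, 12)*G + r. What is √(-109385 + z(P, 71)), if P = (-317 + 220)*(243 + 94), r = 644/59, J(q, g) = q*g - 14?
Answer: I*√173618651/59 ≈ 223.33*I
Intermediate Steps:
J(q, g) = -14 + g*q (J(q, g) = g*q - 14 = -14 + g*q)
r = 644/59 (r = 644*(1/59) = 644/59 ≈ 10.915)
P = -32689 (P = -97*337 = -32689)
z(v, G) = 644/59 + G*(-14 + 12*G) (z(v, G) = (-14 + 12*G)*G + 644/59 = G*(-14 + 12*G) + 644/59 = 644/59 + G*(-14 + 12*G))
√(-109385 + z(P, 71)) = √(-109385 + (644/59 + 2*71*(-7 + 6*71))) = √(-109385 + (644/59 + 2*71*(-7 + 426))) = √(-109385 + (644/59 + 2*71*419)) = √(-109385 + (644/59 + 59498)) = √(-109385 + 3511026/59) = √(-2942689/59) = I*√173618651/59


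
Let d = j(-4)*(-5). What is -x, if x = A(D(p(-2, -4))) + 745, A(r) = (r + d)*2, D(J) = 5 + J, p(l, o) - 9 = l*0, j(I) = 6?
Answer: -713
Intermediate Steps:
p(l, o) = 9 (p(l, o) = 9 + l*0 = 9 + 0 = 9)
d = -30 (d = 6*(-5) = -30)
A(r) = -60 + 2*r (A(r) = (r - 30)*2 = (-30 + r)*2 = -60 + 2*r)
x = 713 (x = (-60 + 2*(5 + 9)) + 745 = (-60 + 2*14) + 745 = (-60 + 28) + 745 = -32 + 745 = 713)
-x = -1*713 = -713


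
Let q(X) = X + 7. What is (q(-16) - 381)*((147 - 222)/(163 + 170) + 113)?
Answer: -1627340/37 ≈ -43982.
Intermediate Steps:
q(X) = 7 + X
(q(-16) - 381)*((147 - 222)/(163 + 170) + 113) = ((7 - 16) - 381)*((147 - 222)/(163 + 170) + 113) = (-9 - 381)*(-75/333 + 113) = -390*(-75*1/333 + 113) = -390*(-25/111 + 113) = -390*12518/111 = -1627340/37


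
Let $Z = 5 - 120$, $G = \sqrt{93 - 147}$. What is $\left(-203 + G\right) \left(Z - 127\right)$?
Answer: $49126 - 726 i \sqrt{6} \approx 49126.0 - 1778.3 i$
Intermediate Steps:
$G = 3 i \sqrt{6}$ ($G = \sqrt{-54} = 3 i \sqrt{6} \approx 7.3485 i$)
$Z = -115$ ($Z = 5 - 120 = -115$)
$\left(-203 + G\right) \left(Z - 127\right) = \left(-203 + 3 i \sqrt{6}\right) \left(-115 - 127\right) = \left(-203 + 3 i \sqrt{6}\right) \left(-242\right) = 49126 - 726 i \sqrt{6}$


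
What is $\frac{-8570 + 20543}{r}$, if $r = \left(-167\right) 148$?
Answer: $- \frac{11973}{24716} \approx -0.48442$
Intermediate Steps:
$r = -24716$
$\frac{-8570 + 20543}{r} = \frac{-8570 + 20543}{-24716} = 11973 \left(- \frac{1}{24716}\right) = - \frac{11973}{24716}$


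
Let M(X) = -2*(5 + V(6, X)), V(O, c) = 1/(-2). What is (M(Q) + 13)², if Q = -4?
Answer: 16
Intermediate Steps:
V(O, c) = -½
M(X) = -9 (M(X) = -2*(5 - ½) = -2*9/2 = -9)
(M(Q) + 13)² = (-9 + 13)² = 4² = 16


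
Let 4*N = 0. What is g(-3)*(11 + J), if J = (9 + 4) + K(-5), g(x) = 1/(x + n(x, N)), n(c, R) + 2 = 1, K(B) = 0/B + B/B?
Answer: -25/4 ≈ -6.2500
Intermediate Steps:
N = 0 (N = (¼)*0 = 0)
K(B) = 1 (K(B) = 0 + 1 = 1)
n(c, R) = -1 (n(c, R) = -2 + 1 = -1)
g(x) = 1/(-1 + x) (g(x) = 1/(x - 1) = 1/(-1 + x))
J = 14 (J = (9 + 4) + 1 = 13 + 1 = 14)
g(-3)*(11 + J) = (11 + 14)/(-1 - 3) = 25/(-4) = -¼*25 = -25/4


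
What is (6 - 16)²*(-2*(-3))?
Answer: 600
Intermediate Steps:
(6 - 16)²*(-2*(-3)) = (-10)²*6 = 100*6 = 600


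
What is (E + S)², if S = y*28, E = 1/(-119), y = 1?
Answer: 11095561/14161 ≈ 783.53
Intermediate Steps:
E = -1/119 ≈ -0.0084034
S = 28 (S = 1*28 = 28)
(E + S)² = (-1/119 + 28)² = (3331/119)² = 11095561/14161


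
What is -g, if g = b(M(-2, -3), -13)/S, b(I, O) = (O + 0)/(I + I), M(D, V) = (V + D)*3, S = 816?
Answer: -13/24480 ≈ -0.00053105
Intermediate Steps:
M(D, V) = 3*D + 3*V (M(D, V) = (D + V)*3 = 3*D + 3*V)
b(I, O) = O/(2*I) (b(I, O) = O/((2*I)) = O*(1/(2*I)) = O/(2*I))
g = 13/24480 (g = ((½)*(-13)/(3*(-2) + 3*(-3)))/816 = ((½)*(-13)/(-6 - 9))*(1/816) = ((½)*(-13)/(-15))*(1/816) = ((½)*(-13)*(-1/15))*(1/816) = (13/30)*(1/816) = 13/24480 ≈ 0.00053105)
-g = -1*13/24480 = -13/24480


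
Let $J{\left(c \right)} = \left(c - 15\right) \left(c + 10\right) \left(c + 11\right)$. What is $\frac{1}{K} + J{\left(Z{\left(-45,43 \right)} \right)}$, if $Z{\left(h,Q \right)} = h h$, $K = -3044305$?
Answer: $\frac{25352827739942999}{3044305} \approx 8.328 \cdot 10^{9}$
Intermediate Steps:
$Z{\left(h,Q \right)} = h^{2}$
$J{\left(c \right)} = \left(-15 + c\right) \left(10 + c\right) \left(11 + c\right)$
$\frac{1}{K} + J{\left(Z{\left(-45,43 \right)} \right)} = \frac{1}{-3044305} + \left(-1650 + \left(\left(-45\right)^{2}\right)^{3} - 205 \left(-45\right)^{2} + 6 \left(\left(-45\right)^{2}\right)^{2}\right) = - \frac{1}{3044305} + \left(-1650 + 2025^{3} - 415125 + 6 \cdot 2025^{2}\right) = - \frac{1}{3044305} + \left(-1650 + 8303765625 - 415125 + 6 \cdot 4100625\right) = - \frac{1}{3044305} + \left(-1650 + 8303765625 - 415125 + 24603750\right) = - \frac{1}{3044305} + 8327952600 = \frac{25352827739942999}{3044305}$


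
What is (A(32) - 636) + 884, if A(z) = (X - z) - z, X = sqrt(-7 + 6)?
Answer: 184 + I ≈ 184.0 + 1.0*I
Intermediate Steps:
X = I (X = sqrt(-1) = I ≈ 1.0*I)
A(z) = I - 2*z (A(z) = (I - z) - z = I - 2*z)
(A(32) - 636) + 884 = ((I - 2*32) - 636) + 884 = ((I - 64) - 636) + 884 = ((-64 + I) - 636) + 884 = (-700 + I) + 884 = 184 + I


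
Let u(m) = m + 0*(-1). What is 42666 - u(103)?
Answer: 42563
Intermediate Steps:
u(m) = m (u(m) = m + 0 = m)
42666 - u(103) = 42666 - 1*103 = 42666 - 103 = 42563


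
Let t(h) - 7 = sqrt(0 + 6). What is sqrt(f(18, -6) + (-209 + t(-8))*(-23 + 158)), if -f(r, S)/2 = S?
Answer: sqrt(-27258 + 135*sqrt(6)) ≈ 164.1*I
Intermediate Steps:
t(h) = 7 + sqrt(6) (t(h) = 7 + sqrt(0 + 6) = 7 + sqrt(6))
f(r, S) = -2*S
sqrt(f(18, -6) + (-209 + t(-8))*(-23 + 158)) = sqrt(-2*(-6) + (-209 + (7 + sqrt(6)))*(-23 + 158)) = sqrt(12 + (-202 + sqrt(6))*135) = sqrt(12 + (-27270 + 135*sqrt(6))) = sqrt(-27258 + 135*sqrt(6))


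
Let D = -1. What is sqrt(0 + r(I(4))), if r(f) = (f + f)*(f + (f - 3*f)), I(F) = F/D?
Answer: 4*I*sqrt(2) ≈ 5.6569*I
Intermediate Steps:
I(F) = -F (I(F) = F/(-1) = F*(-1) = -F)
r(f) = -2*f**2 (r(f) = (2*f)*(f - 2*f) = (2*f)*(-f) = -2*f**2)
sqrt(0 + r(I(4))) = sqrt(0 - 2*(-1*4)**2) = sqrt(0 - 2*(-4)**2) = sqrt(0 - 2*16) = sqrt(0 - 32) = sqrt(-32) = 4*I*sqrt(2)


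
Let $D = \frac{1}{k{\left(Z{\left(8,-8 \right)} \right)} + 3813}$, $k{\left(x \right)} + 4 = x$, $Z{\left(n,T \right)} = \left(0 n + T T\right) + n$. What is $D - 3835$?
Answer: $- \frac{14883634}{3881} \approx -3835.0$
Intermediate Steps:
$Z{\left(n,T \right)} = n + T^{2}$ ($Z{\left(n,T \right)} = \left(0 + T^{2}\right) + n = T^{2} + n = n + T^{2}$)
$k{\left(x \right)} = -4 + x$
$D = \frac{1}{3881}$ ($D = \frac{1}{\left(-4 + \left(8 + \left(-8\right)^{2}\right)\right) + 3813} = \frac{1}{\left(-4 + \left(8 + 64\right)\right) + 3813} = \frac{1}{\left(-4 + 72\right) + 3813} = \frac{1}{68 + 3813} = \frac{1}{3881} \approx 0.00025767$)
$D - 3835 = \frac{1}{3881} - 3835 = - \frac{14883634}{3881}$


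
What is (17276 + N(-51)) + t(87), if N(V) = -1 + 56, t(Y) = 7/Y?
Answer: 1507804/87 ≈ 17331.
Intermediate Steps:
N(V) = 55
(17276 + N(-51)) + t(87) = (17276 + 55) + 7/87 = 17331 + 7*(1/87) = 17331 + 7/87 = 1507804/87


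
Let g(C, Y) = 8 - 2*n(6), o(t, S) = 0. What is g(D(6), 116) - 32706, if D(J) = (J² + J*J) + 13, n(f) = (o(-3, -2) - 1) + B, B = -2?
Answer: -32692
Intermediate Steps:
n(f) = -3 (n(f) = (0 - 1) - 2 = -1 - 2 = -3)
D(J) = 13 + 2*J² (D(J) = (J² + J²) + 13 = 2*J² + 13 = 13 + 2*J²)
g(C, Y) = 14 (g(C, Y) = 8 - 2*(-3) = 8 + 6 = 14)
g(D(6), 116) - 32706 = 14 - 32706 = -32692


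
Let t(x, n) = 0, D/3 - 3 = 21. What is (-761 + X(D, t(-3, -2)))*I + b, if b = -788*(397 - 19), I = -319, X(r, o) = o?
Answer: -55105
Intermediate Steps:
D = 72 (D = 9 + 3*21 = 9 + 63 = 72)
b = -297864 (b = -788*378 = -297864)
(-761 + X(D, t(-3, -2)))*I + b = (-761 + 0)*(-319) - 297864 = -761*(-319) - 297864 = 242759 - 297864 = -55105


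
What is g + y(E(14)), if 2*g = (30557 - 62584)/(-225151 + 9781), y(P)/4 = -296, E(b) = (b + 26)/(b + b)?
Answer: -509964133/430740 ≈ -1183.9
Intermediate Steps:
E(b) = (26 + b)/(2*b) (E(b) = (26 + b)/((2*b)) = (26 + b)*(1/(2*b)) = (26 + b)/(2*b))
y(P) = -1184 (y(P) = 4*(-296) = -1184)
g = 32027/430740 (g = ((30557 - 62584)/(-225151 + 9781))/2 = (-32027/(-215370))/2 = (-32027*(-1/215370))/2 = (½)*(32027/215370) = 32027/430740 ≈ 0.074353)
g + y(E(14)) = 32027/430740 - 1184 = -509964133/430740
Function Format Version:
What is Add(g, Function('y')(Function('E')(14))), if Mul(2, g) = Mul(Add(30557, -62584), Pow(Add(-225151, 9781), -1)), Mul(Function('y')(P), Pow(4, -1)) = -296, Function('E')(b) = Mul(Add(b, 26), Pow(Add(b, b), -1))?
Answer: Rational(-509964133, 430740) ≈ -1183.9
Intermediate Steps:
Function('E')(b) = Mul(Rational(1, 2), Pow(b, -1), Add(26, b)) (Function('E')(b) = Mul(Add(26, b), Pow(Mul(2, b), -1)) = Mul(Add(26, b), Mul(Rational(1, 2), Pow(b, -1))) = Mul(Rational(1, 2), Pow(b, -1), Add(26, b)))
Function('y')(P) = -1184 (Function('y')(P) = Mul(4, -296) = -1184)
g = Rational(32027, 430740) (g = Mul(Rational(1, 2), Mul(Add(30557, -62584), Pow(Add(-225151, 9781), -1))) = Mul(Rational(1, 2), Mul(-32027, Pow(-215370, -1))) = Mul(Rational(1, 2), Mul(-32027, Rational(-1, 215370))) = Mul(Rational(1, 2), Rational(32027, 215370)) = Rational(32027, 430740) ≈ 0.074353)
Add(g, Function('y')(Function('E')(14))) = Add(Rational(32027, 430740), -1184) = Rational(-509964133, 430740)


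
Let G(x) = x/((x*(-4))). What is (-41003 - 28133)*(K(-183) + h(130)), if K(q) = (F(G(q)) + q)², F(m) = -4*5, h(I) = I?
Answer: -2858013104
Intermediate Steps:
G(x) = -¼ (G(x) = x/((-4*x)) = x*(-1/(4*x)) = -¼)
F(m) = -20
K(q) = (-20 + q)²
(-41003 - 28133)*(K(-183) + h(130)) = (-41003 - 28133)*((-20 - 183)² + 130) = -69136*((-203)² + 130) = -69136*(41209 + 130) = -69136*41339 = -2858013104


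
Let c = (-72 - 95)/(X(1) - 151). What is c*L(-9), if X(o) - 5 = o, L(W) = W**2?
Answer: 13527/145 ≈ 93.290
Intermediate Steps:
X(o) = 5 + o
c = 167/145 (c = (-72 - 95)/((5 + 1) - 151) = -167/(6 - 151) = -167/(-145) = -167*(-1/145) = 167/145 ≈ 1.1517)
c*L(-9) = (167/145)*(-9)**2 = (167/145)*81 = 13527/145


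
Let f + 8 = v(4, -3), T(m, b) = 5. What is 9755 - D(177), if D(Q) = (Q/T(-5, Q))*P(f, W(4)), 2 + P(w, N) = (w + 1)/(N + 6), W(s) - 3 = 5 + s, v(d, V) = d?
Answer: 98317/10 ≈ 9831.7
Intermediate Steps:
W(s) = 8 + s (W(s) = 3 + (5 + s) = 8 + s)
f = -4 (f = -8 + 4 = -4)
P(w, N) = -2 + (1 + w)/(6 + N) (P(w, N) = -2 + (w + 1)/(N + 6) = -2 + (1 + w)/(6 + N))
D(Q) = -13*Q/30 (D(Q) = (Q/5)*((-11 - 4 - 2*(8 + 4))/(6 + (8 + 4))) = (Q*(⅕))*((-11 - 4 - 2*12)/(6 + 12)) = (Q/5)*((-11 - 4 - 24)/18) = (Q/5)*((1/18)*(-39)) = (Q/5)*(-13/6) = -13*Q/30)
9755 - D(177) = 9755 - (-13)*177/30 = 9755 - 1*(-767/10) = 9755 + 767/10 = 98317/10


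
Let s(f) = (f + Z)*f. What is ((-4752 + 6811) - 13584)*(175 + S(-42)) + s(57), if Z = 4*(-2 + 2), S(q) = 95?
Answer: -3108501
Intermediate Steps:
Z = 0 (Z = 4*0 = 0)
s(f) = f² (s(f) = (f + 0)*f = f*f = f²)
((-4752 + 6811) - 13584)*(175 + S(-42)) + s(57) = ((-4752 + 6811) - 13584)*(175 + 95) + 57² = (2059 - 13584)*270 + 3249 = -11525*270 + 3249 = -3111750 + 3249 = -3108501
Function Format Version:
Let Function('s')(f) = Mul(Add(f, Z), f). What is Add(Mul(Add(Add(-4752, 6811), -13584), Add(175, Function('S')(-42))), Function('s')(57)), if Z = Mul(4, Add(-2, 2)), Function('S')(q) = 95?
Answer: -3108501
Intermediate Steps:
Z = 0 (Z = Mul(4, 0) = 0)
Function('s')(f) = Pow(f, 2) (Function('s')(f) = Mul(Add(f, 0), f) = Mul(f, f) = Pow(f, 2))
Add(Mul(Add(Add(-4752, 6811), -13584), Add(175, Function('S')(-42))), Function('s')(57)) = Add(Mul(Add(Add(-4752, 6811), -13584), Add(175, 95)), Pow(57, 2)) = Add(Mul(Add(2059, -13584), 270), 3249) = Add(Mul(-11525, 270), 3249) = Add(-3111750, 3249) = -3108501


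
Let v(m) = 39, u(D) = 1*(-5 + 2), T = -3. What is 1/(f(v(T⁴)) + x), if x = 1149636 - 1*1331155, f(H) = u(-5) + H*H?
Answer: -1/180001 ≈ -5.5555e-6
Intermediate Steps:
u(D) = -3 (u(D) = 1*(-3) = -3)
f(H) = -3 + H² (f(H) = -3 + H*H = -3 + H²)
x = -181519 (x = 1149636 - 1331155 = -181519)
1/(f(v(T⁴)) + x) = 1/((-3 + 39²) - 181519) = 1/((-3 + 1521) - 181519) = 1/(1518 - 181519) = 1/(-180001) = -1/180001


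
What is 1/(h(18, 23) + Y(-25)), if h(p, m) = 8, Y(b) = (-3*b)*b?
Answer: -1/1867 ≈ -0.00053562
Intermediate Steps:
Y(b) = -3*b**2
1/(h(18, 23) + Y(-25)) = 1/(8 - 3*(-25)**2) = 1/(8 - 3*625) = 1/(8 - 1875) = 1/(-1867) = -1/1867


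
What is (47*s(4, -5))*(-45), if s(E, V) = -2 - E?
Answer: 12690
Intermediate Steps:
(47*s(4, -5))*(-45) = (47*(-2 - 1*4))*(-45) = (47*(-2 - 4))*(-45) = (47*(-6))*(-45) = -282*(-45) = 12690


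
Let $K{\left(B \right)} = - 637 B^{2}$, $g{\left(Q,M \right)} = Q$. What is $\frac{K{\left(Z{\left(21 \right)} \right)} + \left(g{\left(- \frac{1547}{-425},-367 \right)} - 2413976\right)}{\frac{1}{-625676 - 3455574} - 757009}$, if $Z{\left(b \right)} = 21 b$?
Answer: $\frac{515455219950500}{3089542981251} \approx 166.84$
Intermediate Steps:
$\frac{K{\left(Z{\left(21 \right)} \right)} + \left(g{\left(- \frac{1547}{-425},-367 \right)} - 2413976\right)}{\frac{1}{-625676 - 3455574} - 757009} = \frac{- 637 \left(21 \cdot 21\right)^{2} - \left(2413976 + \frac{1547}{-425}\right)}{\frac{1}{-625676 - 3455574} - 757009} = \frac{- 637 \cdot 441^{2} - \frac{60349309}{25}}{\frac{1}{-4081250} - 757009} = \frac{\left(-637\right) 194481 + \left(\frac{91}{25} - 2413976\right)}{- \frac{1}{4081250} - 757009} = \frac{-123884397 - \frac{60349309}{25}}{- \frac{3089542981251}{4081250}} = \left(- \frac{3157459234}{25}\right) \left(- \frac{4081250}{3089542981251}\right) = \frac{515455219950500}{3089542981251}$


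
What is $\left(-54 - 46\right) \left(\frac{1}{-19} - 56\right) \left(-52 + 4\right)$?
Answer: $- \frac{5112000}{19} \approx -2.6905 \cdot 10^{5}$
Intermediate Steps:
$\left(-54 - 46\right) \left(\frac{1}{-19} - 56\right) \left(-52 + 4\right) = - 100 \left(- \frac{1}{19} - 56\right) \left(-48\right) = \left(-100\right) \left(- \frac{1065}{19}\right) \left(-48\right) = \frac{106500}{19} \left(-48\right) = - \frac{5112000}{19}$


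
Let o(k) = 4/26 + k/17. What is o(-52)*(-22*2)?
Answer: 28248/221 ≈ 127.82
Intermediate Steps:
o(k) = 2/13 + k/17 (o(k) = 4*(1/26) + k*(1/17) = 2/13 + k/17)
o(-52)*(-22*2) = (2/13 + (1/17)*(-52))*(-22*2) = (2/13 - 52/17)*(-44) = -642/221*(-44) = 28248/221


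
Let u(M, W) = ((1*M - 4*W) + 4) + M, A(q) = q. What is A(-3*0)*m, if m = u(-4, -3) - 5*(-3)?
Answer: 0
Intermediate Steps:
u(M, W) = 4 - 4*W + 2*M (u(M, W) = ((M - 4*W) + 4) + M = (4 + M - 4*W) + M = 4 - 4*W + 2*M)
m = 23 (m = (4 - 4*(-3) + 2*(-4)) - 5*(-3) = (4 + 12 - 8) + 15 = 8 + 15 = 23)
A(-3*0)*m = -3*0*23 = 0*23 = 0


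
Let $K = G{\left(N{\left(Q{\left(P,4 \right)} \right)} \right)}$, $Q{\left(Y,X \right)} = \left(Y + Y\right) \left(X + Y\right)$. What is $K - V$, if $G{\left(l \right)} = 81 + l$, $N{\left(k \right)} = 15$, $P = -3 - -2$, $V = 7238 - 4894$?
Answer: $-2248$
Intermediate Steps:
$V = 2344$
$P = -1$ ($P = -3 + 2 = -1$)
$Q{\left(Y,X \right)} = 2 Y \left(X + Y\right)$
$K = 96$ ($K = 81 + 15 = 96$)
$K - V = 96 - 2344 = -2248$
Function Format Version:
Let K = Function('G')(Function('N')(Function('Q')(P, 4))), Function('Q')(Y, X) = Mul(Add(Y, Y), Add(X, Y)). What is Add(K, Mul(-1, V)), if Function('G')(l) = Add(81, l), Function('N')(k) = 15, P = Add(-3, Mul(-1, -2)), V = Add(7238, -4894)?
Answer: -2248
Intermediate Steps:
V = 2344
P = -1 (P = Add(-3, 2) = -1)
Function('Q')(Y, X) = Mul(2, Y, Add(X, Y)) (Function('Q')(Y, X) = Mul(Mul(2, Y), Add(X, Y)) = Mul(2, Y, Add(X, Y)))
K = 96 (K = Add(81, 15) = 96)
Add(K, Mul(-1, V)) = Add(96, Mul(-1, 2344)) = Add(96, -2344) = -2248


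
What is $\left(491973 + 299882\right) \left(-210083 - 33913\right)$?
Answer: $-193209452580$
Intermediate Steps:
$\left(491973 + 299882\right) \left(-210083 - 33913\right) = 791855 \left(-243996\right) = -193209452580$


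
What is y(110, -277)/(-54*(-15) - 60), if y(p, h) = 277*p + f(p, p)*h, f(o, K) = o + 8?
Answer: -1108/375 ≈ -2.9547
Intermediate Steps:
f(o, K) = 8 + o
y(p, h) = 277*p + h*(8 + p) (y(p, h) = 277*p + (8 + p)*h = 277*p + h*(8 + p))
y(110, -277)/(-54*(-15) - 60) = (277*110 - 277*(8 + 110))/(-54*(-15) - 60) = (30470 - 277*118)/(810 - 60) = (30470 - 32686)/750 = -2216*1/750 = -1108/375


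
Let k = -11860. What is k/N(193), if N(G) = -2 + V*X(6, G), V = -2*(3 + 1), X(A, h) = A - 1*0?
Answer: 1186/5 ≈ 237.20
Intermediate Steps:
X(A, h) = A (X(A, h) = A + 0 = A)
V = -8 (V = -2*4 = -8)
N(G) = -50 (N(G) = -2 - 8*6 = -2 - 48 = -50)
k/N(193) = -11860/(-50) = -11860*(-1/50) = 1186/5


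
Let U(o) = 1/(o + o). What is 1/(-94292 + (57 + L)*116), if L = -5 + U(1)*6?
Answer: -1/87912 ≈ -1.1375e-5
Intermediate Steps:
U(o) = 1/(2*o)
L = -2 (L = -5 + ((½)/1)*6 = -5 + ((½)*1)*6 = -5 + (½)*6 = -5 + 3 = -2)
1/(-94292 + (57 + L)*116) = 1/(-94292 + (57 - 2)*116) = 1/(-94292 + 55*116) = 1/(-94292 + 6380) = 1/(-87912) = -1/87912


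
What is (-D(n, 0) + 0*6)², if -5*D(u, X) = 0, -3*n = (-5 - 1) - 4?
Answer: 0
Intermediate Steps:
n = 10/3 (n = -((-5 - 1) - 4)/3 = -(-6 - 4)/3 = -⅓*(-10) = 10/3 ≈ 3.3333)
D(u, X) = 0 (D(u, X) = -⅕*0 = 0)
(-D(n, 0) + 0*6)² = (-1*0 + 0*6)² = (0 + 0)² = 0² = 0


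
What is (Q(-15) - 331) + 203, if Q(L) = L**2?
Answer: 97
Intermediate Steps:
(Q(-15) - 331) + 203 = ((-15)**2 - 331) + 203 = (225 - 331) + 203 = -106 + 203 = 97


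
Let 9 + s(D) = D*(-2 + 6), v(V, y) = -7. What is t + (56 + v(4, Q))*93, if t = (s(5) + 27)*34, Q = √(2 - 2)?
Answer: 5849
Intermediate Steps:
Q = 0 (Q = √0 = 0)
s(D) = -9 + 4*D (s(D) = -9 + D*(-2 + 6) = -9 + D*4 = -9 + 4*D)
t = 1292 (t = ((-9 + 4*5) + 27)*34 = ((-9 + 20) + 27)*34 = (11 + 27)*34 = 38*34 = 1292)
t + (56 + v(4, Q))*93 = 1292 + (56 - 7)*93 = 1292 + 49*93 = 1292 + 4557 = 5849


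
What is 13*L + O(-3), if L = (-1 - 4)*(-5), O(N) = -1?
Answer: 324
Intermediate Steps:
L = 25 (L = -5*(-5) = 25)
13*L + O(-3) = 13*25 - 1 = 325 - 1 = 324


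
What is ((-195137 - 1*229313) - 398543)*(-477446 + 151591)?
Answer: 268176384015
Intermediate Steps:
((-195137 - 1*229313) - 398543)*(-477446 + 151591) = ((-195137 - 229313) - 398543)*(-325855) = (-424450 - 398543)*(-325855) = -822993*(-325855) = 268176384015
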